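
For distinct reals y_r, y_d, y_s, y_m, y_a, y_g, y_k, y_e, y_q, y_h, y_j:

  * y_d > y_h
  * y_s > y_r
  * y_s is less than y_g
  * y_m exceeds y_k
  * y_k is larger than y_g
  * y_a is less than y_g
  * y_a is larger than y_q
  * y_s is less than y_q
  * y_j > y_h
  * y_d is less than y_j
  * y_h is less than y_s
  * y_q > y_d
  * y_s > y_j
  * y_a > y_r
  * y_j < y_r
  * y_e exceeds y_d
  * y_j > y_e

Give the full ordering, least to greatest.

The consecutive links are each given: y_h < y_d; y_d < y_e; y_e < y_j; y_j < y_r; y_r < y_s; y_s < y_q; y_q < y_a; y_a < y_g; y_g < y_k; y_k < y_m.

y_h < y_d < y_e < y_j < y_r < y_s < y_q < y_a < y_g < y_k < y_m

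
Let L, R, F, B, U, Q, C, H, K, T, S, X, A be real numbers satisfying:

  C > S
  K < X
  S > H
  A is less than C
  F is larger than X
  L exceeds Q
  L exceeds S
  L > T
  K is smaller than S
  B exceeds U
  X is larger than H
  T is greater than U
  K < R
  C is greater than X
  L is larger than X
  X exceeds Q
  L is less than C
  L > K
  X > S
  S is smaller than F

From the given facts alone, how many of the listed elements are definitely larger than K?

Directly above K: R, S, X, L.
One step further: C, F (6 so far).
No other element is forced above K by the given relations, so the count is 6.

6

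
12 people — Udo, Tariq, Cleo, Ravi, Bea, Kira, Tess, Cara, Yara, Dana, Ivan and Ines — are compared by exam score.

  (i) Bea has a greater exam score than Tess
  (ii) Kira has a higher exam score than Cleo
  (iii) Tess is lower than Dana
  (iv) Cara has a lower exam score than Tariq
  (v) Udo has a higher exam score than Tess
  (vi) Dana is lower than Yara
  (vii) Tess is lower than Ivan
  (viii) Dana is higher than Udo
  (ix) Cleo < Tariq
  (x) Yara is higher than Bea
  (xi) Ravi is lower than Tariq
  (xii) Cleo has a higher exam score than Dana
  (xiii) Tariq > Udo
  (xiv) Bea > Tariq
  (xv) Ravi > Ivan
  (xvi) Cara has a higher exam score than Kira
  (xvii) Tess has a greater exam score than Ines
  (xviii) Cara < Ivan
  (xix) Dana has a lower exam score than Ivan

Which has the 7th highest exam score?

Kira

Piecing the relations together gives one ordering: Ines < Tess < Udo < Dana < Cleo < Kira < Cara < Ivan < Ravi < Tariq < Bea < Yara.
Counting 7 from the largest end gives Kira.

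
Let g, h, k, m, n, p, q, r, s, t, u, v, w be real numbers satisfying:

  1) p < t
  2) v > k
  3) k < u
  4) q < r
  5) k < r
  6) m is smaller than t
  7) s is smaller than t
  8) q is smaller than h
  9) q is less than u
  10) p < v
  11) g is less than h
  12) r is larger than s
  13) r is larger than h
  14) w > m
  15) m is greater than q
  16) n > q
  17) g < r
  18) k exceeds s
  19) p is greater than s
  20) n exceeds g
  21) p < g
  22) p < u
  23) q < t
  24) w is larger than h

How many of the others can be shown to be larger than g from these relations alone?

The elements the relations force above g are h, n, r, w — no chain reaches any other.
That is 4.

4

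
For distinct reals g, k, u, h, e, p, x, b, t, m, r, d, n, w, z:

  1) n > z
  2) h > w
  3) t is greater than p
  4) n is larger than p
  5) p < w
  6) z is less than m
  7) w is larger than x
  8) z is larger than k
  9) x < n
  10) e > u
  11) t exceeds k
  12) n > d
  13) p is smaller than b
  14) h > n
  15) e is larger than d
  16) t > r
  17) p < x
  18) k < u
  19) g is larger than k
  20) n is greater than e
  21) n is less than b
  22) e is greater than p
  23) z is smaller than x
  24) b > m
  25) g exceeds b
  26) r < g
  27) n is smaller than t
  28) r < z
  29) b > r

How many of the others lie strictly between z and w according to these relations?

1

Chaining upward from z reaches: m, x, n, b, g, t, h.
Chaining downward from w reaches: p, k, r, x.
Strictly between z and w are those in both lists: x — 1 element.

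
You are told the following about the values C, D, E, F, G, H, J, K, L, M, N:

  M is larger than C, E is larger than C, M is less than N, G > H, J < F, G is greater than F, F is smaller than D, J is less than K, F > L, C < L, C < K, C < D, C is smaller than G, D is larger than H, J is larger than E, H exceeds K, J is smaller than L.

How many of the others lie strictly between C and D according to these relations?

The relations place C below D. An element lies strictly between them when it is forced above C and also forced below D.
Above C: {E, J, M, L, N, K, F, H, G}. Below D: {E, J, L, K, F, H}.
Intersection: {E, J, L, K, F, H} — 6.

6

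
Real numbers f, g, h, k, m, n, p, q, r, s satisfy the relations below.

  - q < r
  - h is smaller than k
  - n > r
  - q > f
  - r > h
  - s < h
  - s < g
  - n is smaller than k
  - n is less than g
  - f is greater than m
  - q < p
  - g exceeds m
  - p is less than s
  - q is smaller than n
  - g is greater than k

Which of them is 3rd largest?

n

Piecing the relations together gives one ordering: m < f < q < p < s < h < r < n < k < g.
The 3rd largest is n.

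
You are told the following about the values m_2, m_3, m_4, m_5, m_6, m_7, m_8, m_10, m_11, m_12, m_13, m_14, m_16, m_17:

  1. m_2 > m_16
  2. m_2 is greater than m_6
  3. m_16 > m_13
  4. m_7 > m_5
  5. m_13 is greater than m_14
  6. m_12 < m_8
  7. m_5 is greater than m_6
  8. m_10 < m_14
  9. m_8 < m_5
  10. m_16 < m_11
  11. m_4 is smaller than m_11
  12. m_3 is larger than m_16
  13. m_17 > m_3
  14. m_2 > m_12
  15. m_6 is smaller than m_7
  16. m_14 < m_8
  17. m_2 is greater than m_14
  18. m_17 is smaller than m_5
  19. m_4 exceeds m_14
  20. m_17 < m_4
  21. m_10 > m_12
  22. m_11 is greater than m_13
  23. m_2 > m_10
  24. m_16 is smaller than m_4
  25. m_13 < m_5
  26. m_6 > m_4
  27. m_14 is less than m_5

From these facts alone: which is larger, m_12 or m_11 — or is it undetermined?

Link the given pairs in sequence: m_12 < m_10; m_10 < m_14; m_14 < m_13; m_13 < m_16; m_16 < m_3; m_3 < m_17; m_17 < m_4; m_4 < m_11.
Together: m_12 < m_10 < m_14 < m_13 < m_16 < m_3 < m_17 < m_4 < m_11.
So m_11 is larger.

m_11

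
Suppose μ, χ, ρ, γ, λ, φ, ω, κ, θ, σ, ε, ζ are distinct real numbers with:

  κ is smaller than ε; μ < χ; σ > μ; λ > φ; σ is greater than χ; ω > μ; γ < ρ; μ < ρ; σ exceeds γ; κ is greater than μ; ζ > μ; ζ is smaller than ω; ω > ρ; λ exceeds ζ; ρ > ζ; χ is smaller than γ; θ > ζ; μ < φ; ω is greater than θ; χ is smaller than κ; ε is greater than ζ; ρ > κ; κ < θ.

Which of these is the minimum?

Chaining upward from μ: directly above it, χ, φ, ζ, κ, ρ, σ, ω; then γ, θ, λ, ε.
That covers every other element, and nothing is given below μ, so μ is the minimum.

μ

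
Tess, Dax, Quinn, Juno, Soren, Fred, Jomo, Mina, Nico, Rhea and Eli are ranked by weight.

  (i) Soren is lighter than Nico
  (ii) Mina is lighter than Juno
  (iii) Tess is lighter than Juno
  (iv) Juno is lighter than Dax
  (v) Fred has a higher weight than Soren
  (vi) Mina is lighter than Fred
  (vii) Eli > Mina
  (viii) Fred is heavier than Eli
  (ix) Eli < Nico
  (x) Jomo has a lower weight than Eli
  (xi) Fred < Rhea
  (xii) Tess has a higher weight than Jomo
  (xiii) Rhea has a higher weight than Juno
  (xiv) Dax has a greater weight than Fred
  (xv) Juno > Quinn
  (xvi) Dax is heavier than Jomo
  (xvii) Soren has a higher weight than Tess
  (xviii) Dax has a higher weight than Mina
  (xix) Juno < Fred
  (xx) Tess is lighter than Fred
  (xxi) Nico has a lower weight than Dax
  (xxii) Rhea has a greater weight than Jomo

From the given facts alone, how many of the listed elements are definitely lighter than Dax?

Directly below Dax: Mina, Jomo, Juno, Nico, Fred.
One step further: Tess, Eli, Soren, Quinn (9 so far).
Nothing else is reachable below Dax; 9 in all.

9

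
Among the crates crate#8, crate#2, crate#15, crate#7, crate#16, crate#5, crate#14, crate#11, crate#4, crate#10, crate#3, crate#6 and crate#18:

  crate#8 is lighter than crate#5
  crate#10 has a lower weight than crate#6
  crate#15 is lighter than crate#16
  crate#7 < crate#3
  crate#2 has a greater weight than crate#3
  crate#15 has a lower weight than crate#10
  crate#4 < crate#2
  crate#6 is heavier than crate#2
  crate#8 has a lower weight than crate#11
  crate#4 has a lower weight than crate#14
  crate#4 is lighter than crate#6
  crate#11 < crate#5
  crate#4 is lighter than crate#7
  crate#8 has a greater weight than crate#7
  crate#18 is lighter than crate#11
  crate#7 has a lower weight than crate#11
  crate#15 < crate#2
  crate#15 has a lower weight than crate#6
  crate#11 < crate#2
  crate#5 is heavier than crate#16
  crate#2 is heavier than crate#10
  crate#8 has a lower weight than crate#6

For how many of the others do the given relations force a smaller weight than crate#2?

From crate#2 the given relations immediately reach crate#4, crate#15, crate#3, crate#10, crate#11.
From those, crate#7, crate#8, crate#18 — 8 in total.
Nothing else is reachable below crate#2; 8 in all.

8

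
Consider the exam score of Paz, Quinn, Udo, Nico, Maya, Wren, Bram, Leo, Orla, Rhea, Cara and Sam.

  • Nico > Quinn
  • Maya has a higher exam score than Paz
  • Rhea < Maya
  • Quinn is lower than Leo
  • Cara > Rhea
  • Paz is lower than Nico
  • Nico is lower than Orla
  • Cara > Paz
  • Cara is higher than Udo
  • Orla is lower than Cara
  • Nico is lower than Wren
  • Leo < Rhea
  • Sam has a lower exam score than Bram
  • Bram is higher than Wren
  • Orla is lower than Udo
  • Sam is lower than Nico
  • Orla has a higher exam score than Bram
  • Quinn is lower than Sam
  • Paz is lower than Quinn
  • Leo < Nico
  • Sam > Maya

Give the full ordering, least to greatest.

Each adjacent pair is fixed by a given relation: Paz < Quinn; Quinn < Leo; Leo < Rhea; Rhea < Maya; Maya < Sam; Sam < Nico; Nico < Wren; Wren < Bram; Bram < Orla; Orla < Udo; Udo < Cara. Chaining them end to end gives the full order.

Paz < Quinn < Leo < Rhea < Maya < Sam < Nico < Wren < Bram < Orla < Udo < Cara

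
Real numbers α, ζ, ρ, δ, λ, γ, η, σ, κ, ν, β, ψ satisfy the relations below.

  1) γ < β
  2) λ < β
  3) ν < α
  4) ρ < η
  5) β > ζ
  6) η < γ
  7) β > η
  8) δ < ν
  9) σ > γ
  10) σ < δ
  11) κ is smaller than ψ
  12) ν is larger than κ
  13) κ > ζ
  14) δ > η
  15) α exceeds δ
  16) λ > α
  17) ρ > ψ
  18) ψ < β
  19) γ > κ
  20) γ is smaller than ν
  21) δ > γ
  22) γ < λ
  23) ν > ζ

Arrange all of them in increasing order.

The consecutive links are each given: ζ < κ; κ < ψ; ψ < ρ; ρ < η; η < γ; γ < σ; σ < δ; δ < ν; ν < α; α < λ; λ < β.

ζ < κ < ψ < ρ < η < γ < σ < δ < ν < α < λ < β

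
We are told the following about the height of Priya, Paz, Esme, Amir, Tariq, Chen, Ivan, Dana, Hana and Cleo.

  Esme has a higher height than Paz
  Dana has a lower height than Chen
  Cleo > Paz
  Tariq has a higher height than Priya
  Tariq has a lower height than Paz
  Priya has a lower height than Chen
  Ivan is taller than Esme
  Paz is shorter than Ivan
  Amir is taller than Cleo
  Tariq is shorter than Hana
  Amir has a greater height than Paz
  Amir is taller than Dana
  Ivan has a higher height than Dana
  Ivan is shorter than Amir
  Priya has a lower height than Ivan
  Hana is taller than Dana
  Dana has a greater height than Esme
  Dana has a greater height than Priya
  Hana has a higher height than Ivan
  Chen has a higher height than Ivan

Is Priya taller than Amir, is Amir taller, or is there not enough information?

Amir

Link the given pairs in sequence: Priya < Tariq; Tariq < Paz; Paz < Esme; Esme < Dana; Dana < Ivan; Ivan < Amir.
Chaining these gives Priya < Tariq < Paz < Esme < Dana < Ivan < Amir.
So Amir is taller.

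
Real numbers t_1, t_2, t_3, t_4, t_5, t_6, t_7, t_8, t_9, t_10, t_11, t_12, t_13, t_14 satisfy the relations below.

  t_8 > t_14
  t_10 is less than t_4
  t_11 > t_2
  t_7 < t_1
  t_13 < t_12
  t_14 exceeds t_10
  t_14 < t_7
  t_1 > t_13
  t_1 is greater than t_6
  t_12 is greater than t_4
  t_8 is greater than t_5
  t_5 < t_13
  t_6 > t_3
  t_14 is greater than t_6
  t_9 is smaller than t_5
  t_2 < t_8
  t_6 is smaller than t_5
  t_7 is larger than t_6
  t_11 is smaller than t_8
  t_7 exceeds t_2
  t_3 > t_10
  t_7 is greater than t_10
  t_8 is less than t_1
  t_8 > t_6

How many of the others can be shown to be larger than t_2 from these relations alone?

4

The elements the relations force above t_2 are t_7, t_11, t_8, t_1 — no chain reaches any other.
That is 4.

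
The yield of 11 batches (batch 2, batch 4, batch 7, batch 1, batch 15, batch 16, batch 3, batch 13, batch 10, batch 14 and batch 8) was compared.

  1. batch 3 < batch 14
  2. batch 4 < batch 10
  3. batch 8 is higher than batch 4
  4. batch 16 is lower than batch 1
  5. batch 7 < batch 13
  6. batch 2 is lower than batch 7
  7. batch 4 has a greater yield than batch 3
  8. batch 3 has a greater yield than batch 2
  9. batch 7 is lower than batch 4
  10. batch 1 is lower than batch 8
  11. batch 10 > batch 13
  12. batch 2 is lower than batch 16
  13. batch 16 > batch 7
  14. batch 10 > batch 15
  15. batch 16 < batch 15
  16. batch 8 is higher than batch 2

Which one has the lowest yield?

Chaining upward from batch 2: directly above it, batch 3, batch 7, batch 16, batch 8; then batch 14, batch 13, batch 4, batch 1, batch 15; then batch 10.
That covers every other element, and nothing is given below batch 2, so batch 2 is the lowest yield.

batch 2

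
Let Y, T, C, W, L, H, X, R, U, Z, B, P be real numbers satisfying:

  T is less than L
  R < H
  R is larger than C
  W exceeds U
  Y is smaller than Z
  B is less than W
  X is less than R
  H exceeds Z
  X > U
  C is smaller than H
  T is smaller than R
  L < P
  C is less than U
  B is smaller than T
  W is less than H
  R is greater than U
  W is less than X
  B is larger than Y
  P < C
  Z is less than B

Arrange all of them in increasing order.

The consecutive links are each given: Y < Z; Z < B; B < T; T < L; L < P; P < C; C < U; U < W; W < X; X < R; R < H.

Y < Z < B < T < L < P < C < U < W < X < R < H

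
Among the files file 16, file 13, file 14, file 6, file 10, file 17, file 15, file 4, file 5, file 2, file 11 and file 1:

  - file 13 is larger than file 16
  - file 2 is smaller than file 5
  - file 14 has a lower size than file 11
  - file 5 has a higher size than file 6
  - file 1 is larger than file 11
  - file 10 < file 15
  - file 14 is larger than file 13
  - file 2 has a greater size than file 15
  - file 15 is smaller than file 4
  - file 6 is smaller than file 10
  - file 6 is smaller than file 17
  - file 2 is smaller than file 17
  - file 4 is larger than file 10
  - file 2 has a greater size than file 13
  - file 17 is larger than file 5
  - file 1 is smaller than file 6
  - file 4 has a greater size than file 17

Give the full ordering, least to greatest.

The consecutive links are each given: file 16 < file 13; file 13 < file 14; file 14 < file 11; file 11 < file 1; file 1 < file 6; file 6 < file 10; file 10 < file 15; file 15 < file 2; file 2 < file 5; file 5 < file 17; file 17 < file 4.

file 16 < file 13 < file 14 < file 11 < file 1 < file 6 < file 10 < file 15 < file 2 < file 5 < file 17 < file 4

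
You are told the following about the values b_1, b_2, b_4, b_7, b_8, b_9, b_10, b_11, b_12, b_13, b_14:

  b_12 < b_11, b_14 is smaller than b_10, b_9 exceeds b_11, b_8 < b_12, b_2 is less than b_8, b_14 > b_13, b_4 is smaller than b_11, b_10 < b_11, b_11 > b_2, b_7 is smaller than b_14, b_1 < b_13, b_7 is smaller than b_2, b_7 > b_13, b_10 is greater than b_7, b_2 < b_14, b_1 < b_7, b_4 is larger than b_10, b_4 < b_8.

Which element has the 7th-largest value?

Chaining the given pairs: b_1 < b_13 < b_7 < b_2 < b_14 < b_10 < b_4 < b_8 < b_12 < b_11 < b_9.
The 7th largest is b_14.

b_14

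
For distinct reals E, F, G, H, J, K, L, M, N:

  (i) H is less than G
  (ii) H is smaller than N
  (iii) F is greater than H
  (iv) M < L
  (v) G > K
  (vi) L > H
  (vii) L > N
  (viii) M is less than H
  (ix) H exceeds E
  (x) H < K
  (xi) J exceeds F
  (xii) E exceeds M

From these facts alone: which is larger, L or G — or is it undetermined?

undetermined

Following every chain through L: below L we get M, E, H, N.
G is not reached, and no chain runs the other way from G to L.
So the given relations leave the order of L and G undetermined.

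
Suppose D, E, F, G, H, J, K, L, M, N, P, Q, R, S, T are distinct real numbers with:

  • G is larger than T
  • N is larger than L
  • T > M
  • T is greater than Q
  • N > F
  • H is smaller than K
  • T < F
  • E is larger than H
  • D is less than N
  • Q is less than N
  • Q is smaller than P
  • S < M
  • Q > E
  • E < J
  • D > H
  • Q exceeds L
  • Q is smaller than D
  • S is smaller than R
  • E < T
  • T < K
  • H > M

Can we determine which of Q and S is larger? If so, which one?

Q

Link the given pairs in sequence: S < M; M < H; H < E; E < Q.
Chaining these gives S < M < H < E < Q.
So Q is larger.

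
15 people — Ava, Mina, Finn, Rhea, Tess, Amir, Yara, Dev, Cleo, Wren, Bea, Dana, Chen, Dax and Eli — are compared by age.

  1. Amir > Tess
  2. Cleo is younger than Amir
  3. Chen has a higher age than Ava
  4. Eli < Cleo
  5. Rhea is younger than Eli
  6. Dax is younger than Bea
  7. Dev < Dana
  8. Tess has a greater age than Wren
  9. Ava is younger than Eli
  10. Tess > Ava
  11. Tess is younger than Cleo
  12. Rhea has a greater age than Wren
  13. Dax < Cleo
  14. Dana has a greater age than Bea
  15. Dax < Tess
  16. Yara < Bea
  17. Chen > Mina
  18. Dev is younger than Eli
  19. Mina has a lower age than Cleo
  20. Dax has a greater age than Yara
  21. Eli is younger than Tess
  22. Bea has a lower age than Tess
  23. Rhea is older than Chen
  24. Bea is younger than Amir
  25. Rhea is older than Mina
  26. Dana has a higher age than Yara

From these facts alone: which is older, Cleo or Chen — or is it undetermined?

Chen < Rhea < Eli < Tess < Cleo, by transitivity through Rhea, Eli, Tess.
So Cleo is older.

Cleo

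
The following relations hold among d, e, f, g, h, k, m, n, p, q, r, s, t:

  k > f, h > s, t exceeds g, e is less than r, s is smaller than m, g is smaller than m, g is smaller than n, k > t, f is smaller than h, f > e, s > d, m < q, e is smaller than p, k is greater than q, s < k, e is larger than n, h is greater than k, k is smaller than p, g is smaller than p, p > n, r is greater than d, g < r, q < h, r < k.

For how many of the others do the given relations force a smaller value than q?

From q the given relations immediately reach m.
From those, g, s — 3 in total.
From those, d — 4 in total.
No other element is forced below q by the given relations, so the count is 4.

4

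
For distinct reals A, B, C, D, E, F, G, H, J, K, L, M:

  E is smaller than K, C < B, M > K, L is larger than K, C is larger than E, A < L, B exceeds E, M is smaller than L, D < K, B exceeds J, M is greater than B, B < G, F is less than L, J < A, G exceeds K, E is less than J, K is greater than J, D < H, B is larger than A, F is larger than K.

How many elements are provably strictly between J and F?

1

The relations place J below F. An element lies strictly between them when it is forced above J and also forced below F.
Above J: {K, A, B, M, L, G}. Below F: {E, D, K}.
Intersection: {K} — 1.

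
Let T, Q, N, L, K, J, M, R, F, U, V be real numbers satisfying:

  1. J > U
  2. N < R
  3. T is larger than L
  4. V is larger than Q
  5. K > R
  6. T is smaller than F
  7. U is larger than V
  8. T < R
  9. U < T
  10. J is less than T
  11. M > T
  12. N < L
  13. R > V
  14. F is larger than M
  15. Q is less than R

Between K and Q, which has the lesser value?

Q

Chaining the given relations: Q < V < U < J < T < R < K.
So Q < K; Q is the smaller of the two.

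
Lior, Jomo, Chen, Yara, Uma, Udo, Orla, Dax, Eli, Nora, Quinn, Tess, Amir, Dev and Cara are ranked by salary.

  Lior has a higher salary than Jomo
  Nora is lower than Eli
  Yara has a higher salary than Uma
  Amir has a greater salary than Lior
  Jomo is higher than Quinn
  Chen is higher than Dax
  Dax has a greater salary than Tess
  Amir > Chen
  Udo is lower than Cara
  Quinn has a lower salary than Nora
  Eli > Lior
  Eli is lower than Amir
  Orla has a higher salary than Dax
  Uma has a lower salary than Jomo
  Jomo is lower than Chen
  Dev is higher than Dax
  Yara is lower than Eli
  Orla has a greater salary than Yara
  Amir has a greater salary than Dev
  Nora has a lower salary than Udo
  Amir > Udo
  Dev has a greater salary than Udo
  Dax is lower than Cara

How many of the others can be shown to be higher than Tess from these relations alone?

From Tess the given relations immediately reach Dax.
From those, Orla, Chen, Dev, Cara — 5 in total.
From those, Amir — 6 in total.
No other element is forced above Tess by the given relations, so the count is 6.

6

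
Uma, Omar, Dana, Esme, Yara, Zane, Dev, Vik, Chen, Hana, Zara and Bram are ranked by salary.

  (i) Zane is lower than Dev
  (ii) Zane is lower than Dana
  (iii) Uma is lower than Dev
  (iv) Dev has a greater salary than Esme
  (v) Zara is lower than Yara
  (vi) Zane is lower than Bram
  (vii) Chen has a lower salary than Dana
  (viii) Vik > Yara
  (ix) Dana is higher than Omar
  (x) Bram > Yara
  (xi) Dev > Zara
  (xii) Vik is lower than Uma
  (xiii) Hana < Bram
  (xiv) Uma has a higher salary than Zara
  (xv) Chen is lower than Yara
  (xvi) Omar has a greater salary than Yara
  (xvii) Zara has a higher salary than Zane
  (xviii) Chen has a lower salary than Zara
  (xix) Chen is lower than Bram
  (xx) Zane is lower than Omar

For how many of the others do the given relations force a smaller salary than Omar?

4

From Omar the given relations immediately reach Zane, Yara.
From those, Chen, Zara — 4 in total.
Nothing else is reachable below Omar; 4 in all.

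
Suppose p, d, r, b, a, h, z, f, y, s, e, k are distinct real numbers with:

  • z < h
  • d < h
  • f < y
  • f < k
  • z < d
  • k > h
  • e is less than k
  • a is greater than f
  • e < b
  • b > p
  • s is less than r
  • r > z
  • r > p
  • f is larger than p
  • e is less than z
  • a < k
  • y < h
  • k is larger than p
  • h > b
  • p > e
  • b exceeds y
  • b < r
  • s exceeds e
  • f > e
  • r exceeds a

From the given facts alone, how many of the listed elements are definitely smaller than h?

7

Directly below h: z, y, d, b.
One step further: e, p, f (7 so far).
Nothing else is reachable below h; 7 in all.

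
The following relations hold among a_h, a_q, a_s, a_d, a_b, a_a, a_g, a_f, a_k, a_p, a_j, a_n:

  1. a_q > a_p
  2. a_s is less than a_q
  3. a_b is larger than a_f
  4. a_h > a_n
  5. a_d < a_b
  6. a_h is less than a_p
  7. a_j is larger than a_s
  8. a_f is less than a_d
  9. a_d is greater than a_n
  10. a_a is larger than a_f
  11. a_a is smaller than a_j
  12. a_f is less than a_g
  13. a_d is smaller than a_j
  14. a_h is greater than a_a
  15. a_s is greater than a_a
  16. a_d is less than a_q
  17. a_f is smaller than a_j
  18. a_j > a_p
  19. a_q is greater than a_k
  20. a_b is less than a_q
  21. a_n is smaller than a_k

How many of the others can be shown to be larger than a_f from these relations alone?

9

From a_f the given relations immediately reach a_a, a_d, a_b, a_g, a_j.
From those, a_s, a_h, a_q — 8 in total.
From those, a_p — 9 in total.
No other element is forced above a_f by the given relations, so the count is 9.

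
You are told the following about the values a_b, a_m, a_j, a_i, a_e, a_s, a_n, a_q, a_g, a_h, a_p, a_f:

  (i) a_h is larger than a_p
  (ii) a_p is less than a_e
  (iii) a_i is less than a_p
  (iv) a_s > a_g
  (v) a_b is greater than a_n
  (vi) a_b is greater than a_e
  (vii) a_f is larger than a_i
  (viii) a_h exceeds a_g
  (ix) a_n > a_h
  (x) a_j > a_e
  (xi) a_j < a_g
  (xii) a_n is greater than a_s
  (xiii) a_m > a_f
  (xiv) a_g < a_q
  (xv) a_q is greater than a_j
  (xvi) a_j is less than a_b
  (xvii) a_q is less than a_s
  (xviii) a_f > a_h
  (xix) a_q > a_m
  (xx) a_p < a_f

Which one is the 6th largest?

The consecutive relations fix a unique order: a_i < a_p < a_e < a_j < a_g < a_h < a_f < a_m < a_q < a_s < a_n < a_b.
Counting 6 from the largest end gives a_f.

a_f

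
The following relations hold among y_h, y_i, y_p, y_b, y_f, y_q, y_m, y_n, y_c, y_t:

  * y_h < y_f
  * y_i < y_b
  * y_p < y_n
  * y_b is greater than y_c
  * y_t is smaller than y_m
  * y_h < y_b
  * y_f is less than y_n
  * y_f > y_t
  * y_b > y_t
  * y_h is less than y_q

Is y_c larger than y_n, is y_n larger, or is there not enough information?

undetermined

Following every chain through y_c: above y_c we get y_b.
y_n is not reached, and no chain runs the other way from y_n to y_c.
So the given relations leave the order of y_c and y_n undetermined.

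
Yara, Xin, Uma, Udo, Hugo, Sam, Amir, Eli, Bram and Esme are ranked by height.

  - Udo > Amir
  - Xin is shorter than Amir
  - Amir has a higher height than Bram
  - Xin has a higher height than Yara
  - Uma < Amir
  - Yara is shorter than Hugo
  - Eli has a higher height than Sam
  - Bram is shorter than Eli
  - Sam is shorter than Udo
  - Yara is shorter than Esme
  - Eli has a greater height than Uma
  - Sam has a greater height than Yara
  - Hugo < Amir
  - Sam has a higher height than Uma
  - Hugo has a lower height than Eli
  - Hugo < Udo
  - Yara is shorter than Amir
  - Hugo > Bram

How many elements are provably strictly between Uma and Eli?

1

Chaining upward from Uma reaches: Sam, Amir, Udo.
Chaining downward from Eli reaches: Yara, Sam, Bram, Hugo.
Strictly between Uma and Eli are those in both lists: Sam — 1 element.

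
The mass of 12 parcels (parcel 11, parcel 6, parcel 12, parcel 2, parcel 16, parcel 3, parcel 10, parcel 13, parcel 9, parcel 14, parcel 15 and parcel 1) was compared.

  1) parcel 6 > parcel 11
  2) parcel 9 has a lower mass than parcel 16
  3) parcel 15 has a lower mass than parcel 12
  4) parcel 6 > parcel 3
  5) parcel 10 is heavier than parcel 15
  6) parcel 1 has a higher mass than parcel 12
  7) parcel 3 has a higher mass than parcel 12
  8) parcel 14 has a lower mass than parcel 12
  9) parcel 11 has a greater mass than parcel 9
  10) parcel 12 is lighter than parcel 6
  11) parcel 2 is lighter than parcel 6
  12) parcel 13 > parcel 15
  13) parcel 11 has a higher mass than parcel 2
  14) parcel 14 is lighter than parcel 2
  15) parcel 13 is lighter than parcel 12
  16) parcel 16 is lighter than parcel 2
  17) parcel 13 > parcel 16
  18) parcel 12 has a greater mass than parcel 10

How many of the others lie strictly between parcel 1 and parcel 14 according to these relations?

1

Chaining upward from parcel 14 reaches: parcel 12, parcel 3, parcel 2, parcel 11, parcel 6.
Chaining downward from parcel 1 reaches: parcel 9, parcel 15, parcel 16, parcel 13, parcel 10, parcel 12.
Strictly between parcel 14 and parcel 1 are those in both lists: parcel 12 — 1 element.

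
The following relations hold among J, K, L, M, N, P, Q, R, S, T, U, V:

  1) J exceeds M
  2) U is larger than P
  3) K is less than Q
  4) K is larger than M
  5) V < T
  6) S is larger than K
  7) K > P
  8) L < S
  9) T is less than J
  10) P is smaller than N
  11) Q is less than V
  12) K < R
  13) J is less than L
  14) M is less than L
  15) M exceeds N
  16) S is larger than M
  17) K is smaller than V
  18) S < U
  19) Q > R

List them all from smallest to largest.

P < N < M < K < R < Q < V < T < J < L < S < U

Each adjacent pair is fixed by a given relation: P < N; N < M; M < K; K < R; R < Q; Q < V; V < T; T < J; J < L; L < S; S < U. Chaining them end to end gives the full order.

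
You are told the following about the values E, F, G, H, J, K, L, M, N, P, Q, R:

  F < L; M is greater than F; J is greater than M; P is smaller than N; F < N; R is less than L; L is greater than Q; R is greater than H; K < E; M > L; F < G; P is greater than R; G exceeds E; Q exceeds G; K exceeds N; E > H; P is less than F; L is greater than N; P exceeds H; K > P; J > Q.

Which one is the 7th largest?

Piecing the relations together gives one ordering: H < R < P < F < N < K < E < G < Q < L < M < J.
The 7th largest is K.

K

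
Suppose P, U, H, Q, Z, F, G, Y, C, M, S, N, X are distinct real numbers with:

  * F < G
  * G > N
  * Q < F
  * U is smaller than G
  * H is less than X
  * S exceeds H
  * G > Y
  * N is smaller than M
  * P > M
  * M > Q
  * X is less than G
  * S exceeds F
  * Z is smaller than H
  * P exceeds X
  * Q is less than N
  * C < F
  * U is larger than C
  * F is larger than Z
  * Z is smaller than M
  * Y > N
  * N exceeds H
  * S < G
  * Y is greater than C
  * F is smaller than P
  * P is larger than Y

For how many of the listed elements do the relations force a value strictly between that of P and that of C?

2

The relations place C below P. An element lies strictly between them when it is forced above C and also forced below P.
Above C: {U, F, S, Y, G}. Below P: {Q, Z, H, N, X, F, Y, M}.
Intersection: {F, Y} — 2.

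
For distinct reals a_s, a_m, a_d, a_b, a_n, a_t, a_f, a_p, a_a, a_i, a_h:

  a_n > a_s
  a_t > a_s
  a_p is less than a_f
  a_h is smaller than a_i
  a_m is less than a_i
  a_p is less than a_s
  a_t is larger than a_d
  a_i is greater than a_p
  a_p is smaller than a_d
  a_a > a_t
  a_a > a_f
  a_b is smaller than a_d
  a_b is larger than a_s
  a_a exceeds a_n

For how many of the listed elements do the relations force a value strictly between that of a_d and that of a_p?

The relations place a_p below a_d. An element lies strictly between them when it is forced above a_p and also forced below a_d.
Above a_p: {a_s, a_b, a_n, a_f, a_i, a_t, a_a}. Below a_d: {a_s, a_b}.
Intersection: {a_s, a_b} — 2.

2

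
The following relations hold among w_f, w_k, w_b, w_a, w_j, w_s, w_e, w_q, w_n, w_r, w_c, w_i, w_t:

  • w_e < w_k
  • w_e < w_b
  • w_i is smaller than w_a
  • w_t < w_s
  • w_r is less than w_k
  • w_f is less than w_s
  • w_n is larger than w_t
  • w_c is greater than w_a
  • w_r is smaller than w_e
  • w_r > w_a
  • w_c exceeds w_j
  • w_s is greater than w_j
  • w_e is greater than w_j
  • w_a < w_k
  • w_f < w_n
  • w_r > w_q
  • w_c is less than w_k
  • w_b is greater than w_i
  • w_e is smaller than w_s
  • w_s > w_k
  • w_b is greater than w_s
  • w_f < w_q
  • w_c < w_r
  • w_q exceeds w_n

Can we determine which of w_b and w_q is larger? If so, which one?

w_q < w_r and w_r < w_e give w_q < w_e.
Then w_e < w_k extends the chain to w_k.
Then w_k < w_s extends the chain to w_s.
Then w_s < w_b extends the chain to w_b.
So w_b is larger.

w_b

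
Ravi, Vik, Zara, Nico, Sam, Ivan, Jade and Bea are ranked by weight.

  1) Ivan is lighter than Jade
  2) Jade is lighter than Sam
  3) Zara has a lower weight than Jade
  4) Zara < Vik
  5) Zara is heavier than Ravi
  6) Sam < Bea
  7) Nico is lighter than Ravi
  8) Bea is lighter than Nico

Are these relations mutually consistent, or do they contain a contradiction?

We have Zara < Jade stated directly, yet also Jade < Sam < Bea < Nico < Ravi < Zara by chaining the others — so Jade < Zara. Contradiction.

inconsistent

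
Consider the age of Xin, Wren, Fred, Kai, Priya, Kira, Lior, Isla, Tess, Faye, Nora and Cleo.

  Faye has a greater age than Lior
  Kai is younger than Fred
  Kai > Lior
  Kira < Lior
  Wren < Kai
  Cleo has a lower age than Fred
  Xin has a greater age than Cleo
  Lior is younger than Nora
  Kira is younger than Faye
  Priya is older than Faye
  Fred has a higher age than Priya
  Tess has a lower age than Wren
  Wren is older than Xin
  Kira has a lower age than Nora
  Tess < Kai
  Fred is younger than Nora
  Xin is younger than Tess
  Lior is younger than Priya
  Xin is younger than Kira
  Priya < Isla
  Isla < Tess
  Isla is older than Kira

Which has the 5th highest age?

Tess

The consecutive relations fix a unique order: Cleo < Xin < Kira < Lior < Faye < Priya < Isla < Tess < Wren < Kai < Fred < Nora.
Counting 5 from the largest end gives Tess.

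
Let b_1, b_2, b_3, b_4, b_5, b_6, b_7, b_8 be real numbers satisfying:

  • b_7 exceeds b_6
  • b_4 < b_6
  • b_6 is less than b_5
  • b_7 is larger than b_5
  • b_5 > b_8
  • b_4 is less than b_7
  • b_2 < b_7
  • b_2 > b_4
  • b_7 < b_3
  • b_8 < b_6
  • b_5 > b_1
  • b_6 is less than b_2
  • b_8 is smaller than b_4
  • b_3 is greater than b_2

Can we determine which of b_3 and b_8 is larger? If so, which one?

b_8 < b_4 and b_4 < b_6 give b_8 < b_6.
Then b_6 < b_5 extends the chain to b_5.
Then b_5 < b_7 extends the chain to b_7.
Then b_7 < b_3 extends the chain to b_3.
So b_3 is larger.

b_3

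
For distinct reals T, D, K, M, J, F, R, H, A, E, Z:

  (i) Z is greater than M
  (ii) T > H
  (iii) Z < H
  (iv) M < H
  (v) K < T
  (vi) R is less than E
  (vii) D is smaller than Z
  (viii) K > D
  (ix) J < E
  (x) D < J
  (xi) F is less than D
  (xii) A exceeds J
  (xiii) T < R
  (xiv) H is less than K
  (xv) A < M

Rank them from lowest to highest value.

F < D < J < A < M < Z < H < K < T < R < E

The consecutive links are each given: F < D; D < J; J < A; A < M; M < Z; Z < H; H < K; K < T; T < R; R < E.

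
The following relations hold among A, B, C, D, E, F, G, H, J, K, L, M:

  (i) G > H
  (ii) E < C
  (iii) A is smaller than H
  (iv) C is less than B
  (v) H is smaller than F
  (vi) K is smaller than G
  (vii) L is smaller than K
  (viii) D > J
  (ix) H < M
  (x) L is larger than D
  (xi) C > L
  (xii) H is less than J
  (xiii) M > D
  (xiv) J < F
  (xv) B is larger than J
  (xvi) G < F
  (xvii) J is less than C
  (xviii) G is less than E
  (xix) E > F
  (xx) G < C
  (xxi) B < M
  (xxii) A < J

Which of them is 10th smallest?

C

Piecing the relations together gives one ordering: A < H < J < D < L < K < G < F < E < C < B < M.
Counting 10 from the smallest end gives C.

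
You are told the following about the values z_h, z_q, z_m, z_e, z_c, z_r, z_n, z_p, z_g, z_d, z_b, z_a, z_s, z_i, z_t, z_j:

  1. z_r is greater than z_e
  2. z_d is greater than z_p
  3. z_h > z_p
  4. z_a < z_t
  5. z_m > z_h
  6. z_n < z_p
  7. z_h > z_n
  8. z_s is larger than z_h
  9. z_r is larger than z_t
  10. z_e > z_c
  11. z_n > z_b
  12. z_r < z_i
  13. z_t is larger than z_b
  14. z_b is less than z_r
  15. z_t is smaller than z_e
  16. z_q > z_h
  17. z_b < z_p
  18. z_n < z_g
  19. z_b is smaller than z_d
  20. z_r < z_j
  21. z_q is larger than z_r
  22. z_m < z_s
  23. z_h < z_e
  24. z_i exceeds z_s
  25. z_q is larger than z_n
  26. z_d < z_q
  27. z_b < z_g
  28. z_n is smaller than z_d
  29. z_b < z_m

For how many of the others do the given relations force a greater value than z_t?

Directly above z_t: z_e, z_r.
One step further: z_j, z_i, z_q (5 so far).
No other element is forced above z_t by the given relations, so the count is 5.

5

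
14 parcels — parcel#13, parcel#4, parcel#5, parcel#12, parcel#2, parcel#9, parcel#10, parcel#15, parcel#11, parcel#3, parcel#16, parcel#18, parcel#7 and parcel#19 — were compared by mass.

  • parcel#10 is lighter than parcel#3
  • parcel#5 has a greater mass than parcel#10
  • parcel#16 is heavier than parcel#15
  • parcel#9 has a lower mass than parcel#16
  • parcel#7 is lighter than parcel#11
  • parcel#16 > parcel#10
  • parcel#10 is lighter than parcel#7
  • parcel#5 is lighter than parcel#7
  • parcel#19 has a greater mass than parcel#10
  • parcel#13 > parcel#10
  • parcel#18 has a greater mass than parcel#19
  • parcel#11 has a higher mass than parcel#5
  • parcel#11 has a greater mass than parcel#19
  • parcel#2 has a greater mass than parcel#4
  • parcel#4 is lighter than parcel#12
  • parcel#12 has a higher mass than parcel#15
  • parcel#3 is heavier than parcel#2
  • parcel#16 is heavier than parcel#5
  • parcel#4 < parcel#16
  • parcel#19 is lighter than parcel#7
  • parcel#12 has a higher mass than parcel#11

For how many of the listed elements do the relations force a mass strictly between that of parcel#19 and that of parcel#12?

The relations place parcel#19 below parcel#12. An element lies strictly between them when it is forced above parcel#19 and also forced below parcel#12.
Above parcel#19: {parcel#18, parcel#7, parcel#11}. Below parcel#12: {parcel#10, parcel#5, parcel#15, parcel#4, parcel#7, parcel#11}.
Intersection: {parcel#7, parcel#11} — 2.

2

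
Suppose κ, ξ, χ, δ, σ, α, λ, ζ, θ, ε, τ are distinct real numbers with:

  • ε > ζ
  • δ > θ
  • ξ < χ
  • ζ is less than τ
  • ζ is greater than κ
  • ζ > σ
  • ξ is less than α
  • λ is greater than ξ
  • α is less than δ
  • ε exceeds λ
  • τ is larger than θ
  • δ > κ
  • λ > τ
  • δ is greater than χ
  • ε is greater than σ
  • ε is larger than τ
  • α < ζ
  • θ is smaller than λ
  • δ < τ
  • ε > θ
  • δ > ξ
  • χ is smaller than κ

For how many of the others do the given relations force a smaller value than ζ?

5

The elements the relations force below ζ are ξ, σ, χ, α, κ — no chain reaches any other.
That is 5.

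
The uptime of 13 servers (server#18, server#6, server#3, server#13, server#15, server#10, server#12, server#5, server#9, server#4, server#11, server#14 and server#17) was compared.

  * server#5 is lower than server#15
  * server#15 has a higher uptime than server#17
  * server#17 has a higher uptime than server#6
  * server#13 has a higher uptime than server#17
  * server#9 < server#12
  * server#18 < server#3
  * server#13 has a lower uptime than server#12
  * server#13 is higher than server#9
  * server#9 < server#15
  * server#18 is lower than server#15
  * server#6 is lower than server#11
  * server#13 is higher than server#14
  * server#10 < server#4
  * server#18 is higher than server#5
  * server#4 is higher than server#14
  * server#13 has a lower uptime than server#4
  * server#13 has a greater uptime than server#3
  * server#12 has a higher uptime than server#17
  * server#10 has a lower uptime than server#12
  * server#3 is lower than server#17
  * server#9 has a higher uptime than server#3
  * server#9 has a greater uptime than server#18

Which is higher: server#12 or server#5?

server#5 < server#18 and server#18 < server#3 give server#5 < server#3.
Then server#3 < server#9 extends the chain to server#9.
With server#9 < server#13: server#5 < server#18 < server#3 < server#9 < server#13.
Then server#13 < server#12 extends the chain to server#12.
So server#5 < server#12; server#12 is the higher of the two.

server#12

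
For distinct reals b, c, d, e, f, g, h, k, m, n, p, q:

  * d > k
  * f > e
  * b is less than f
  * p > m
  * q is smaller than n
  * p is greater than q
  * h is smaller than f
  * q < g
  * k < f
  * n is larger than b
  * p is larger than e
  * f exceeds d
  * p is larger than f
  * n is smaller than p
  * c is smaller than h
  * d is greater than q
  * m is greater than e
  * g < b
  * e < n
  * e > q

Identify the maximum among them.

p

Chaining downward from p: directly below it, q, e, n, m, f; then k, h, b, d; then g, c.
That covers every other element, and nothing is given above p, so p is the maximum.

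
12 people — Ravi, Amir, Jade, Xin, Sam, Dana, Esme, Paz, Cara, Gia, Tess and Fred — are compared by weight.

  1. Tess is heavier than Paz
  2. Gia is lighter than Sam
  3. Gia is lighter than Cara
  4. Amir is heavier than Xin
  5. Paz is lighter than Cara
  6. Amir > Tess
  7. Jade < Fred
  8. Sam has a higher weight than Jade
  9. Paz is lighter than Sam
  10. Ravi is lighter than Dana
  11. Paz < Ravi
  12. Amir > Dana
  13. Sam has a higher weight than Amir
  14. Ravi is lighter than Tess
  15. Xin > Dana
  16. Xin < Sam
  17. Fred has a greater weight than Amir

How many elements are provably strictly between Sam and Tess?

Chaining upward from Tess reaches: Amir, Fred.
Chaining downward from Sam reaches: Paz, Ravi, Dana, Gia, Jade, Xin, Amir.
Strictly between Tess and Sam are those in both lists: Amir — 1 element.

1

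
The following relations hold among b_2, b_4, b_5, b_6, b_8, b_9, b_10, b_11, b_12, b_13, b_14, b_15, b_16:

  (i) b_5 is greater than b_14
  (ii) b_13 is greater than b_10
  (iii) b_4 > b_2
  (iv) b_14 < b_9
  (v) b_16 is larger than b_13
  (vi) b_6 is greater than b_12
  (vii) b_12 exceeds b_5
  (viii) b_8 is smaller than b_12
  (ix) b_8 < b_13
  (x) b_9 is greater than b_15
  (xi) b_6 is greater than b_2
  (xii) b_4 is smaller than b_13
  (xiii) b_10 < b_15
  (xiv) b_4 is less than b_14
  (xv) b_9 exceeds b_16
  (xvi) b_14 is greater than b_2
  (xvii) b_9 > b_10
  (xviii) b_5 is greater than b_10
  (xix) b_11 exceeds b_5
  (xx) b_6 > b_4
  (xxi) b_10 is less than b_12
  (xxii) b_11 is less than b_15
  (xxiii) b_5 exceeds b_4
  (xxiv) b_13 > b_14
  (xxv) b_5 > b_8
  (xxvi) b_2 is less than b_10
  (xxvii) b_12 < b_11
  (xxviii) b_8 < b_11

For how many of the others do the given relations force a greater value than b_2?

11

The elements the relations force above b_2 are b_10, b_4, b_14, b_13, b_5, b_12, b_11, b_15, b_6, b_16, b_9 — no chain reaches any other.
That is 11.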